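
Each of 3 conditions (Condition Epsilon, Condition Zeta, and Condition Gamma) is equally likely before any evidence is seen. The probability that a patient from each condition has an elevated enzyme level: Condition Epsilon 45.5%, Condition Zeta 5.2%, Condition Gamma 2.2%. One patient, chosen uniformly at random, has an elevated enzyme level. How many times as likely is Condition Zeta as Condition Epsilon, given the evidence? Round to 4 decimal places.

With a uniform prior (1/3 each), posterior ∝ likelihood:
  Condition Epsilon: 0.455
  Condition Zeta: 0.052
  Condition Gamma: 0.022
Normalizing constant = 0.529.
The ratio is 0.052 / 0.455 (the normalizer cancels) = 0.1143.

0.1143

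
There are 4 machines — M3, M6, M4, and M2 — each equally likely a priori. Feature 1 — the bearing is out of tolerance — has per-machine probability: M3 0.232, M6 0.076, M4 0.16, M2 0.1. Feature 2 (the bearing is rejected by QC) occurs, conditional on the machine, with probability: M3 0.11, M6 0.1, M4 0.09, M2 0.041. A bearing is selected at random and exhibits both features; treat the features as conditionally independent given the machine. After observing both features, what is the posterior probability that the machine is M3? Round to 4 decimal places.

0.4944

Since the prior is uniform, the posterior is proportional to the likelihood:
  M3: 0.232 × 0.11 = 0.02552
  M6: 0.076 × 0.1 = 0.0076
  M4: 0.16 × 0.09 = 0.0144
  M2: 0.1 × 0.041 = 0.0041
Total = 0.05162.
P(M3 | evidence) = 0.02552 / 0.05162 ≈ 0.4944.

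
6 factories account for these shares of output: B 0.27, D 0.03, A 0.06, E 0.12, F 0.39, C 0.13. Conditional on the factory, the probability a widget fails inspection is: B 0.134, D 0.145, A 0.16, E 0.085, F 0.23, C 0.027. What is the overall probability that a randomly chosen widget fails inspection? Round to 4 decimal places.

By Bayes' rule, posterior ∝ prior × likelihood:
  B: 0.27 × 0.134 = 0.03618
  D: 0.03 × 0.145 = 0.00435
  A: 0.06 × 0.16 = 0.0096
  E: 0.12 × 0.085 = 0.0102
  F: 0.39 × 0.23 = 0.0897
  C: 0.13 × 0.027 = 0.00351
P(nonconforming) = 0.03618 + 0.00435 + 0.0096 + 0.0102 + 0.0897 + 0.00351 = 0.15354 → 0.1535.

0.1535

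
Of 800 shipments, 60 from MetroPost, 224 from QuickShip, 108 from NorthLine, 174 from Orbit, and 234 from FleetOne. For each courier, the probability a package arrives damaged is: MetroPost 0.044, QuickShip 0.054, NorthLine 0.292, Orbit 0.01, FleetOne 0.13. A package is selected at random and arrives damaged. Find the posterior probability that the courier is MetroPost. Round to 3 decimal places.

0.034

By Bayes' rule, posterior ∝ prior × likelihood:
  MetroPost: 0.075 × 0.044 = 0.0033
  QuickShip: 0.28 × 0.054 = 0.01512
  NorthLine: 0.135 × 0.292 = 0.03942
  Orbit: 0.2175 × 0.01 = 0.002175
  FleetOne: 0.2925 × 0.13 = 0.038025
Normalizing constant = 0.09804.
P(MetroPost | evidence) = 0.0033 / 0.09804 ≈ 0.034.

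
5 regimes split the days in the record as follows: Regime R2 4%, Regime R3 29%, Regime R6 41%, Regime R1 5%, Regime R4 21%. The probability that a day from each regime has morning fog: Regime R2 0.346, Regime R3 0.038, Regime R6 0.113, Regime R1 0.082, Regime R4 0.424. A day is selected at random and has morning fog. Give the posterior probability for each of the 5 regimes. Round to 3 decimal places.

Regime R2 0.084, Regime R3 0.067, Regime R6 0.282, Regime R1 0.025, Regime R4 0.542

Prior × likelihood for each hypothesis:
  Regime R2: 0.04 × 0.346 = 0.01384
  Regime R3: 0.29 × 0.038 = 0.01102
  Regime R6: 0.41 × 0.113 = 0.04633
  Regime R1: 0.05 × 0.082 = 0.0041
  Regime R4: 0.21 × 0.424 = 0.08904
Sum = 0.16433.
P(Regime R2 | fog) = 0.01384/0.16433 ≈ 0.084
P(Regime R3 | fog) = 0.01102/0.16433 ≈ 0.067
P(Regime R6 | fog) = 0.04633/0.16433 ≈ 0.282
P(Regime R1 | fog) = 0.0041/0.16433 ≈ 0.025
P(Regime R4 | fog) = 0.08904/0.16433 ≈ 0.542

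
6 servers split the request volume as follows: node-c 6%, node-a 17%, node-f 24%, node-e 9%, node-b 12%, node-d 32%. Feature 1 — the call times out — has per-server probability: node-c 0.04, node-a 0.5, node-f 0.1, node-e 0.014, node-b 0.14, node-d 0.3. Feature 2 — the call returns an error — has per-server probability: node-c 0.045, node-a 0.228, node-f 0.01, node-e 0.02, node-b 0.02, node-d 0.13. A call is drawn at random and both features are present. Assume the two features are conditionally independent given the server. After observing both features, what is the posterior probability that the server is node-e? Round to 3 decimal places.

0.001

Prior × likelihood for each hypothesis:
  node-c: 0.06 × 0.04 × 0.045 = 0.000108
  node-a: 0.17 × 0.5 × 0.228 = 0.01938
  node-f: 0.24 × 0.1 × 0.01 = 0.00024
  node-e: 0.09 × 0.014 × 0.02 = 0.0000252
  node-b: 0.12 × 0.14 × 0.02 = 0.000336
  node-d: 0.32 × 0.3 × 0.13 = 0.01248
Sum = 0.0325692.
P(node-e | evidence) = 0.0000252 / 0.0325692 ≈ 0.001.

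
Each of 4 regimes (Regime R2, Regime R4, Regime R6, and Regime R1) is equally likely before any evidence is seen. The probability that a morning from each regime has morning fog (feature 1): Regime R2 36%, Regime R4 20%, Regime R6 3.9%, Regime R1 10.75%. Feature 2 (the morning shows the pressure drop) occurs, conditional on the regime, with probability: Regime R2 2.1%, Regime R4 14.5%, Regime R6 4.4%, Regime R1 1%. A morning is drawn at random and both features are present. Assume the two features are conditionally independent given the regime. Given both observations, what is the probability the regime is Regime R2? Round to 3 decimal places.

With a uniform prior (1/4 each), posterior ∝ likelihood:
  Regime R2: 0.36 × 0.021 = 0.00756
  Regime R4: 0.2 × 0.145 = 0.029
  Regime R6: 0.039 × 0.044 = 0.001716
  Regime R1: 0.1075 × 0.01 = 0.001075
Sum = 0.039351.
P(Regime R2 | evidence) = 0.00756 / 0.039351 ≈ 0.192.

0.192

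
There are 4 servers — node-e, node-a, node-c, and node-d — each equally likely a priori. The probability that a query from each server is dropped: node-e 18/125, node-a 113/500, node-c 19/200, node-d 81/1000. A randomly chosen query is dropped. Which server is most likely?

node-a

With a uniform prior (1/4 each), posterior ∝ likelihood:
  node-e: 0.144
  node-a: 0.226
  node-c: 0.095
  node-d: 0.081
Total = 0.546.
Largest term belongs to node-a, so node-a is most probable.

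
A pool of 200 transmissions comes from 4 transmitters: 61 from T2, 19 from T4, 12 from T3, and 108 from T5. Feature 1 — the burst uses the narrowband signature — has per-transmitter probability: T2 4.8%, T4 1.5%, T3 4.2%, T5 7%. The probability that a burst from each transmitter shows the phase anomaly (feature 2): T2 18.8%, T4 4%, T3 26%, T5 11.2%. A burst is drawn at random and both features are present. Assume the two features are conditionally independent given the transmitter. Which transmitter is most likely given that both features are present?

By Bayes' rule, posterior ∝ prior × likelihood:
  T2: 0.305 × 0.048 × 0.188 = 0.00275232
  T4: 0.095 × 0.015 × 0.04 = 0.000057
  T3: 0.06 × 0.042 × 0.26 = 0.0006552
  T5: 0.54 × 0.07 × 0.112 = 0.0042336
Total = 0.00769812.
Largest term belongs to T5, so T5 is most probable.

T5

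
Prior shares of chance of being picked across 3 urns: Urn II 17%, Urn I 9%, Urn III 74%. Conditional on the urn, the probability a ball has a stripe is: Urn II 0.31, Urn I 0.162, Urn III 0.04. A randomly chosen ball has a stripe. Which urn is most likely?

Urn II

By Bayes' rule, posterior ∝ prior × likelihood:
  Urn II: 0.17 × 0.31 = 0.0527
  Urn I: 0.09 × 0.162 = 0.01458
  Urn III: 0.74 × 0.04 = 0.0296
Total = 0.09688.
Largest term belongs to Urn II, so Urn II is most probable.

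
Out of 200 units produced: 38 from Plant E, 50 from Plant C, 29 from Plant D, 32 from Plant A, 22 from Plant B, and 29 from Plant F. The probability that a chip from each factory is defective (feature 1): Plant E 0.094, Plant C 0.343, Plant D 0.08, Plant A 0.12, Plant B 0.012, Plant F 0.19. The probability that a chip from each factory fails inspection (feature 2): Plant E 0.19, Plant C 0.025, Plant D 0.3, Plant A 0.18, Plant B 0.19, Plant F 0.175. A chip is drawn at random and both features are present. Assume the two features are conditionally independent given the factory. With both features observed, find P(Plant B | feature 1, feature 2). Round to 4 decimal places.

0.0143

Prior × likelihood for each hypothesis:
  Plant E: 0.19 × 0.094 × 0.19 = 0.0033934
  Plant C: 0.25 × 0.343 × 0.025 = 0.00214375
  Plant D: 0.145 × 0.08 × 0.3 = 0.00348
  Plant A: 0.16 × 0.12 × 0.18 = 0.003456
  Plant B: 0.11 × 0.012 × 0.19 = 0.0002508
  Plant F: 0.145 × 0.19 × 0.175 = 0.00482125
Sum = 0.0175452.
P(Plant B | evidence) = 0.0002508 / 0.0175452 ≈ 0.0143.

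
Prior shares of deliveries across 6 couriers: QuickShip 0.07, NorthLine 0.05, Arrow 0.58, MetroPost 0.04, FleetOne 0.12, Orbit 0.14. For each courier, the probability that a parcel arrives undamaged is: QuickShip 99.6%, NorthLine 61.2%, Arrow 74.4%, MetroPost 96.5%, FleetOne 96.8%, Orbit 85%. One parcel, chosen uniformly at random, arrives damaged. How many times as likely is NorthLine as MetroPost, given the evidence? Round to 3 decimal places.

Taking complements, P(damaged | each) = QuickShip 0.004, NorthLine 0.388, Arrow 0.256, MetroPost 0.035, FleetOne 0.032, Orbit 0.15.
Prior × likelihood for each hypothesis:
  QuickShip: 0.07 × 0.004 = 0.00028
  NorthLine: 0.05 × 0.388 = 0.0194
  Arrow: 0.58 × 0.256 = 0.14848
  MetroPost: 0.04 × 0.035 = 0.0014
  FleetOne: 0.12 × 0.032 = 0.00384
  Orbit: 0.14 × 0.15 = 0.021
Total = 0.1944.
The ratio is 0.0194 / 0.0014 (the normalizer cancels) = 13.857.

13.857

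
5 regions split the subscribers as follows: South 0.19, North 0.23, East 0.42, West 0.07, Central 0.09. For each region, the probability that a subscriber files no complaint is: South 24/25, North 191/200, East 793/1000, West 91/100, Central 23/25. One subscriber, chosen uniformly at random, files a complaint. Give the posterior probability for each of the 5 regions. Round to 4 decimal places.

South 0.0642, North 0.0874, East 0.7344, West 0.0532, Central 0.0608

Taking complements, P(complaint | each) = South 0.04, North 0.045, East 0.207, West 0.09, Central 0.08.
By Bayes' rule, posterior ∝ prior × likelihood:
  South: 0.19 × 0.04 = 0.0076
  North: 0.23 × 0.045 = 0.01035
  East: 0.42 × 0.207 = 0.08694
  West: 0.07 × 0.09 = 0.0063
  Central: 0.09 × 0.08 = 0.0072
Total = 0.11839.
P(South | complaint) = 0.0076/0.11839 ≈ 0.0642
P(North | complaint) = 0.01035/0.11839 ≈ 0.0874
P(East | complaint) = 0.08694/0.11839 ≈ 0.7344
P(West | complaint) = 0.0063/0.11839 ≈ 0.0532
P(Central | complaint) = 0.0072/0.11839 ≈ 0.0608
(Check: 0.0642+0.0874+0.7344+0.0532+0.0608 = 1.0000.)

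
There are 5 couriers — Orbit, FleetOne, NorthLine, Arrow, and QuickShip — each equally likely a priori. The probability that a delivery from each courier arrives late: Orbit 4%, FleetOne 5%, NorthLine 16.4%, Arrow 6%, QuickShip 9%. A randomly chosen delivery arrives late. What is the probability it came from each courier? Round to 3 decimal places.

Since the prior is uniform, the posterior is proportional to the likelihood:
  Orbit: 0.04
  FleetOne: 0.05
  NorthLine: 0.164
  Arrow: 0.06
  QuickShip: 0.09
Sum = 0.404.
P(Orbit | late) = 0.04/0.404 ≈ 0.099
P(FleetOne | late) = 0.05/0.404 ≈ 0.124
P(NorthLine | late) = 0.164/0.404 ≈ 0.406
P(Arrow | late) = 0.06/0.404 ≈ 0.149
P(QuickShip | late) = 0.09/0.404 ≈ 0.223

Orbit 0.099, FleetOne 0.124, NorthLine 0.406, Arrow 0.149, QuickShip 0.223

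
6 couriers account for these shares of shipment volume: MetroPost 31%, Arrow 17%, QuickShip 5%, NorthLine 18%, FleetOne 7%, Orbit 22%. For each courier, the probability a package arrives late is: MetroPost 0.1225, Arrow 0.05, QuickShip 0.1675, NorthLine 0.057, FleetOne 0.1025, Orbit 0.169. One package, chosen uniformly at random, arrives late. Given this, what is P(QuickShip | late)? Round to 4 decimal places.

Unnormalized posteriors (prior × likelihood):
  MetroPost: 0.31 × 0.1225 = 0.037975
  Arrow: 0.17 × 0.05 = 0.0085
  QuickShip: 0.05 × 0.1675 = 0.008375
  NorthLine: 0.18 × 0.057 = 0.01026
  FleetOne: 0.07 × 0.1025 = 0.007175
  Orbit: 0.22 × 0.169 = 0.03718
Sum = 0.109465.
P(QuickShip | evidence) = 0.008375 / 0.109465 ≈ 0.0765.

0.0765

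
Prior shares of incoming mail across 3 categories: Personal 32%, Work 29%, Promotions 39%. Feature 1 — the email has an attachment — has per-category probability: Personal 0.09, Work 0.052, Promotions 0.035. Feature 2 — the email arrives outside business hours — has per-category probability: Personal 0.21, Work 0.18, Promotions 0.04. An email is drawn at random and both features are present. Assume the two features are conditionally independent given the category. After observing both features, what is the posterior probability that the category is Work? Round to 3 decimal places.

Prior × likelihood for each hypothesis:
  Personal: 0.32 × 0.09 × 0.21 = 0.006048
  Work: 0.29 × 0.052 × 0.18 = 0.0027144
  Promotions: 0.39 × 0.035 × 0.04 = 0.000546
Sum = 0.0093084.
P(Work | evidence) = 0.0027144 / 0.0093084 ≈ 0.292.

0.292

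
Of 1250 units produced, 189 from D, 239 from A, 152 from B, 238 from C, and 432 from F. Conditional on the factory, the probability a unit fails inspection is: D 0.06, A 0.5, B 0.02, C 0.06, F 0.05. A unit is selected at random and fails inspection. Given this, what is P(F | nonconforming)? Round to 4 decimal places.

By Bayes' rule, posterior ∝ prior × likelihood:
  D: 0.1512 × 0.06 = 0.009072
  A: 0.1912 × 0.5 = 0.0956
  B: 0.1216 × 0.02 = 0.002432
  C: 0.1904 × 0.06 = 0.011424
  F: 0.3456 × 0.05 = 0.01728
Total = 0.135808.
P(F | evidence) = 0.01728 / 0.135808 ≈ 0.1272.

0.1272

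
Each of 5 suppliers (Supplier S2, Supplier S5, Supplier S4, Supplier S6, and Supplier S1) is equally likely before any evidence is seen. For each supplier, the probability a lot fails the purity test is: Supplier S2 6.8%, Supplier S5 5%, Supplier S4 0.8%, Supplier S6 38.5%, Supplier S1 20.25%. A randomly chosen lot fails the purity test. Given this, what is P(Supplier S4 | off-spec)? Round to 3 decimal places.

With a uniform prior (1/5 each), posterior ∝ likelihood:
  Supplier S2: 0.068
  Supplier S5: 0.05
  Supplier S4: 0.008
  Supplier S6: 0.385
  Supplier S1: 0.2025
Total = 0.7135.
P(Supplier S4 | evidence) = 0.008 / 0.7135 ≈ 0.011.

0.011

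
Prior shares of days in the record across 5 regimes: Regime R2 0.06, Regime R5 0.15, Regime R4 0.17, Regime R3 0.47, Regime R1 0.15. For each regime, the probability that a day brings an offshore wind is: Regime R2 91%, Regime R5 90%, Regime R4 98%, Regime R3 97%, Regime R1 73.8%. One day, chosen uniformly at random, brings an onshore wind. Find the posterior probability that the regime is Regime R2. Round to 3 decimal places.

Taking complements, P(onshore | each) = Regime R2 0.09, Regime R5 0.1, Regime R4 0.02, Regime R3 0.03, Regime R1 0.262.
Prior × likelihood for each hypothesis:
  Regime R2: 0.06 × 0.09 = 0.0054
  Regime R5: 0.15 × 0.1 = 0.015
  Regime R4: 0.17 × 0.02 = 0.0034
  Regime R3: 0.47 × 0.03 = 0.0141
  Regime R1: 0.15 × 0.262 = 0.0393
Sum = 0.0772.
P(Regime R2 | evidence) = 0.0054 / 0.0772 ≈ 0.070.

0.070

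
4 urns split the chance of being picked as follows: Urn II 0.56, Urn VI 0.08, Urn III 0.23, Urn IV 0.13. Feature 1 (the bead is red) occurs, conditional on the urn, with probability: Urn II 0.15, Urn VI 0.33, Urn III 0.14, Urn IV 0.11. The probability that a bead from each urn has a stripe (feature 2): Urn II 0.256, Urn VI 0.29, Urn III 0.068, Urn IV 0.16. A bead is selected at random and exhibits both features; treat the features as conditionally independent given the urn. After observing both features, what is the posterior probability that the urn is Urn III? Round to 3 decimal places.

0.065

Compute prior × likelihood for every hypothesis:
  Urn II: 0.56 × 0.15 × 0.256 = 0.021504
  Urn VI: 0.08 × 0.33 × 0.29 = 0.007656
  Urn III: 0.23 × 0.14 × 0.068 = 0.0021896
  Urn IV: 0.13 × 0.11 × 0.16 = 0.002288
Total = 0.0336376.
P(Urn III | evidence) = 0.0021896 / 0.0336376 ≈ 0.065.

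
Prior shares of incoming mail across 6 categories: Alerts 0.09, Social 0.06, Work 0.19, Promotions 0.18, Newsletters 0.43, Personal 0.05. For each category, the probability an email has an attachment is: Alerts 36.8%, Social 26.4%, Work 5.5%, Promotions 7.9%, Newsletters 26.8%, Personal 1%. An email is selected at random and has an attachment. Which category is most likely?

Newsletters

Unnormalized posteriors (prior × likelihood):
  Alerts: 0.09 × 0.368 = 0.03312
  Social: 0.06 × 0.264 = 0.01584
  Work: 0.19 × 0.055 = 0.01045
  Promotions: 0.18 × 0.079 = 0.01422
  Newsletters: 0.43 × 0.268 = 0.11524
  Personal: 0.05 × 0.01 = 0.0005
Normalizing constant = 0.18937.
Largest term belongs to Newsletters, so Newsletters is most probable.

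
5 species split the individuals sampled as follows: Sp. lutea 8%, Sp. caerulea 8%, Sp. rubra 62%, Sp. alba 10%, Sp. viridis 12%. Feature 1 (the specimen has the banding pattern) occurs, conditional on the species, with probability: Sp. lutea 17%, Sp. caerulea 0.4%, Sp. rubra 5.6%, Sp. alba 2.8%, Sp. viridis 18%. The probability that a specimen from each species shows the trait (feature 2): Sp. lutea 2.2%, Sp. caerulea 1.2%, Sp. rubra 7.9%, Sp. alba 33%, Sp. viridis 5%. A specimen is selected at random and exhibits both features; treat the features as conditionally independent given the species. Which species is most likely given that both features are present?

Sp. rubra

By Bayes' rule, posterior ∝ prior × likelihood:
  Sp. lutea: 0.08 × 0.17 × 0.022 = 0.0002992
  Sp. caerulea: 0.08 × 0.004 × 0.012 = 0.00000384
  Sp. rubra: 0.62 × 0.056 × 0.079 = 0.00274288
  Sp. alba: 0.1 × 0.028 × 0.33 = 0.000924
  Sp. viridis: 0.12 × 0.18 × 0.05 = 0.00108
Total = 0.00504992.
Largest term belongs to Sp. rubra, so Sp. rubra is most probable.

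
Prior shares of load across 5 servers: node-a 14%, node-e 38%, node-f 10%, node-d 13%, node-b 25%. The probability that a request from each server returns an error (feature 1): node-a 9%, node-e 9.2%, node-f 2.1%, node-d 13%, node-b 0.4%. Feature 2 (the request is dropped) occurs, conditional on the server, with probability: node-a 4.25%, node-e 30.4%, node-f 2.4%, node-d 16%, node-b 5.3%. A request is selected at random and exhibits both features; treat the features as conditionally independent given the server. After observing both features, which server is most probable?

node-e

Compute prior × likelihood for every hypothesis:
  node-a: 0.14 × 0.09 × 0.0425 = 0.0005355
  node-e: 0.38 × 0.092 × 0.304 = 0.01062784
  node-f: 0.1 × 0.021 × 0.024 = 0.0000504
  node-d: 0.13 × 0.13 × 0.16 = 0.002704
  node-b: 0.25 × 0.004 × 0.053 = 0.000053
Normalizing constant = 0.01397074.
Largest term belongs to node-e, so node-e is most probable.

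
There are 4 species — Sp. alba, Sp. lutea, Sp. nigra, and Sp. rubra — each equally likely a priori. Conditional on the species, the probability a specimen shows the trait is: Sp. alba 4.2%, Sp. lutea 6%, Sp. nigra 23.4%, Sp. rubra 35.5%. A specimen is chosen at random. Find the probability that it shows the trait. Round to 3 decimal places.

0.173

Since the prior is uniform, the posterior is proportional to the likelihood:
  Sp. alba: 0.042
  Sp. lutea: 0.06
  Sp. nigra: 0.234
  Sp. rubra: 0.355
P(trait) = (1/4) × (0.042 + 0.06 + 0.234 + 0.355) = 0.691/4 ≈ 0.173.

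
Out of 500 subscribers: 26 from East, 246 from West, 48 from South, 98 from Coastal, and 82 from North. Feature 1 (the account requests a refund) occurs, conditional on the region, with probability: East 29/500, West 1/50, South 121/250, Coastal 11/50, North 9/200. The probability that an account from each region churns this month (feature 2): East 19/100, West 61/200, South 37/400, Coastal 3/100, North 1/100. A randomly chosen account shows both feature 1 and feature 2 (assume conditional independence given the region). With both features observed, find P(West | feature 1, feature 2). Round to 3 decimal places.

Unnormalized posteriors (prior × likelihood):
  East: 0.052 × 0.058 × 0.19 = 0.00057304
  West: 0.492 × 0.02 × 0.305 = 0.0030012
  South: 0.096 × 0.484 × 0.0925 = 0.00429792
  Coastal: 0.196 × 0.22 × 0.03 = 0.0012936
  North: 0.164 × 0.045 × 0.01 = 0.0000738
Sum = 0.00923956.
P(West | evidence) = 0.0030012 / 0.00923956 ≈ 0.325.

0.325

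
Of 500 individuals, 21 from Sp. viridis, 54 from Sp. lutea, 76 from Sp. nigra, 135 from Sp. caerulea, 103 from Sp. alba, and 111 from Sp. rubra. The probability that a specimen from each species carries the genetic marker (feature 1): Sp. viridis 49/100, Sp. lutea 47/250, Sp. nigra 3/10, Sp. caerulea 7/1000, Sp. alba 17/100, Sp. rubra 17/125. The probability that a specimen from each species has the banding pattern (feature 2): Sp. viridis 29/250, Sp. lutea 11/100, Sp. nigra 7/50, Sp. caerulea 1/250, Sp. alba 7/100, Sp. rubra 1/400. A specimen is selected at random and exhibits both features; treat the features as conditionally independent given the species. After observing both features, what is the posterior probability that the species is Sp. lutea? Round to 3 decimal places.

By Bayes' rule, posterior ∝ prior × likelihood:
  Sp. viridis: 0.042 × 0.49 × 0.116 = 0.00238728
  Sp. lutea: 0.108 × 0.188 × 0.11 = 0.00223344
  Sp. nigra: 0.152 × 0.3 × 0.14 = 0.006384
  Sp. caerulea: 0.27 × 0.007 × 0.004 = 0.00000756
  Sp. alba: 0.206 × 0.17 × 0.07 = 0.0024514
  Sp. rubra: 0.222 × 0.136 × 0.0025 = 0.00007548
Normalizing constant = 0.01353916.
P(Sp. lutea | evidence) = 0.00223344 / 0.01353916 ≈ 0.165.

0.165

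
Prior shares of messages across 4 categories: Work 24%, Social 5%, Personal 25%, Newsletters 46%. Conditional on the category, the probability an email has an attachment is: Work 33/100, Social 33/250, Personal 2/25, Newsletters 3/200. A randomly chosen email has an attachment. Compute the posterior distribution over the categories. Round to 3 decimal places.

Unnormalized posteriors (prior × likelihood):
  Work: 0.24 × 0.33 = 0.0792
  Social: 0.05 × 0.132 = 0.0066
  Personal: 0.25 × 0.08 = 0.02
  Newsletters: 0.46 × 0.015 = 0.0069
Sum = 0.1127.
P(Work | attachment) = 0.0792/0.1127 ≈ 0.703
P(Social | attachment) = 0.0066/0.1127 ≈ 0.059
P(Personal | attachment) = 0.02/0.1127 ≈ 0.177
P(Newsletters | attachment) = 0.0069/0.1127 ≈ 0.061
(Check: 0.703+0.059+0.177+0.061 = 1.000.)

Work 0.703, Social 0.059, Personal 0.177, Newsletters 0.061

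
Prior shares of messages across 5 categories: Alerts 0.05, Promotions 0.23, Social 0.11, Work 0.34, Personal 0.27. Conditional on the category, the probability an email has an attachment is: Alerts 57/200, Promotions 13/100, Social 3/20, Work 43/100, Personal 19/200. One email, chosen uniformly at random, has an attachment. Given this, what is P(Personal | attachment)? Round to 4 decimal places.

0.1103

Unnormalized posteriors (prior × likelihood):
  Alerts: 0.05 × 0.285 = 0.01425
  Promotions: 0.23 × 0.13 = 0.0299
  Social: 0.11 × 0.15 = 0.0165
  Work: 0.34 × 0.43 = 0.1462
  Personal: 0.27 × 0.095 = 0.02565
Total = 0.2325.
P(Personal | evidence) = 0.02565 / 0.2325 ≈ 0.1103.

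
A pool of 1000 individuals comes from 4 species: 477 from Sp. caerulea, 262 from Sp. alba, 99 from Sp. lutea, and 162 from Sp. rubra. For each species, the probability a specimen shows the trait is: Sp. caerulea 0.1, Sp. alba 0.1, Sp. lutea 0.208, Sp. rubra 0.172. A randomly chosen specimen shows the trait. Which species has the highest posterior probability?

Sp. caerulea

By Bayes' rule, posterior ∝ prior × likelihood:
  Sp. caerulea: 0.477 × 0.1 = 0.0477
  Sp. alba: 0.262 × 0.1 = 0.0262
  Sp. lutea: 0.099 × 0.208 = 0.020592
  Sp. rubra: 0.162 × 0.172 = 0.027864
Normalizing constant = 0.122356.
Largest term belongs to Sp. caerulea, so Sp. caerulea is most probable.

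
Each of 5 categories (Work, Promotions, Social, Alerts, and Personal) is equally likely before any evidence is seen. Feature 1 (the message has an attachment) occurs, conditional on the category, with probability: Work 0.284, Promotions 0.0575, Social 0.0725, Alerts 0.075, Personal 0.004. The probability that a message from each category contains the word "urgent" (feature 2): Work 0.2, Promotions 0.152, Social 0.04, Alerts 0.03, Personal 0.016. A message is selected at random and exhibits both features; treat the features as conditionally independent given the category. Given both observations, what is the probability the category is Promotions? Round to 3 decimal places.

0.124

Since the prior is uniform, the posterior is proportional to the likelihood:
  Work: 0.284 × 0.2 = 0.0568
  Promotions: 0.0575 × 0.152 = 0.00874
  Social: 0.0725 × 0.04 = 0.0029
  Alerts: 0.075 × 0.03 = 0.00225
  Personal: 0.004 × 0.016 = 0.000064
Total = 0.070754.
P(Promotions | evidence) = 0.00874 / 0.070754 ≈ 0.124.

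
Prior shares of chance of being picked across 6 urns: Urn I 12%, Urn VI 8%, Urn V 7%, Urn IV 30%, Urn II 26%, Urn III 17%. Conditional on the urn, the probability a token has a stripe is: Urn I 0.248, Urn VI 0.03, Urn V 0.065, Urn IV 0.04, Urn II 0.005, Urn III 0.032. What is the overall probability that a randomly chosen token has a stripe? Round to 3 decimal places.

0.055

Unnormalized posteriors (prior × likelihood):
  Urn I: 0.12 × 0.248 = 0.02976
  Urn VI: 0.08 × 0.03 = 0.0024
  Urn V: 0.07 × 0.065 = 0.00455
  Urn IV: 0.3 × 0.04 = 0.012
  Urn II: 0.26 × 0.005 = 0.0013
  Urn III: 0.17 × 0.032 = 0.00544
P(striped) = 0.02976 + 0.0024 + 0.00455 + 0.012 + 0.0013 + 0.00544 = 0.05545 → 0.055.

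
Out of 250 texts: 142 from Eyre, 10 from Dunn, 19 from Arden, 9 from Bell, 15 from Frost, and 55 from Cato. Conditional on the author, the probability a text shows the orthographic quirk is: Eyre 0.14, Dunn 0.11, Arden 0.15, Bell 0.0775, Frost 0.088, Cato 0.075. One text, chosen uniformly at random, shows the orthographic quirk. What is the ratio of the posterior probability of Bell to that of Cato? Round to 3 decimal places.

Prior × likelihood for each hypothesis:
  Eyre: 0.568 × 0.14 = 0.07952
  Dunn: 0.04 × 0.11 = 0.0044
  Arden: 0.076 × 0.15 = 0.0114
  Bell: 0.036 × 0.0775 = 0.00279
  Frost: 0.06 × 0.088 = 0.00528
  Cato: 0.22 × 0.075 = 0.0165
Normalizing constant = 0.11989.
The ratio is 0.00279 / 0.0165 (the normalizer cancels) = 0.169.

0.169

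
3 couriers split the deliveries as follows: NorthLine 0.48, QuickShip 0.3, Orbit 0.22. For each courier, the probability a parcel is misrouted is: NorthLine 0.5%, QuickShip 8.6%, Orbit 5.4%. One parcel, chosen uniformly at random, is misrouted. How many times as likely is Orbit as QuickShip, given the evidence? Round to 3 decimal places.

0.460

By Bayes' rule, posterior ∝ prior × likelihood:
  NorthLine: 0.48 × 0.005 = 0.0024
  QuickShip: 0.3 × 0.086 = 0.0258
  Orbit: 0.22 × 0.054 = 0.01188
Total = 0.04008.
The ratio is 0.01188 / 0.0258 (the normalizer cancels) = 0.460.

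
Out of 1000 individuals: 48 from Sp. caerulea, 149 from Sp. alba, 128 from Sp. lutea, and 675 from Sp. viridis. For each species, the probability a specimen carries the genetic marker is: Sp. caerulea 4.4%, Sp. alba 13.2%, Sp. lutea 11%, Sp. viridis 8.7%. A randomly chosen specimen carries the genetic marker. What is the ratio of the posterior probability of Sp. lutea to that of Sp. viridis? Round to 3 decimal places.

0.240

Compute prior × likelihood for every hypothesis:
  Sp. caerulea: 0.048 × 0.044 = 0.002112
  Sp. alba: 0.149 × 0.132 = 0.019668
  Sp. lutea: 0.128 × 0.11 = 0.01408
  Sp. viridis: 0.675 × 0.087 = 0.058725
Normalizing constant = 0.094585.
The ratio is 0.01408 / 0.058725 (the normalizer cancels) = 0.240.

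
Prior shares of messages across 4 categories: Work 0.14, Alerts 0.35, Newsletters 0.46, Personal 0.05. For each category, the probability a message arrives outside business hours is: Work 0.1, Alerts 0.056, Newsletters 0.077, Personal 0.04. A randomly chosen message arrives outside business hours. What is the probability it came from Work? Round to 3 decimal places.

Prior × likelihood for each hypothesis:
  Work: 0.14 × 0.1 = 0.014
  Alerts: 0.35 × 0.056 = 0.0196
  Newsletters: 0.46 × 0.077 = 0.03542
  Personal: 0.05 × 0.04 = 0.002
Sum = 0.07102.
P(Work | evidence) = 0.014 / 0.07102 ≈ 0.197.

0.197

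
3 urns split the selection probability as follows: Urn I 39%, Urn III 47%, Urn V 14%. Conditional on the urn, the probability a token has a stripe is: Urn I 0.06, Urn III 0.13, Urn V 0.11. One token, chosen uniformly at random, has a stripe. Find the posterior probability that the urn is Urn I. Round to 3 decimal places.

0.234

Prior × likelihood for each hypothesis:
  Urn I: 0.39 × 0.06 = 0.0234
  Urn III: 0.47 × 0.13 = 0.0611
  Urn V: 0.14 × 0.11 = 0.0154
Sum = 0.0999.
P(Urn I | evidence) = 0.0234 / 0.0999 ≈ 0.234.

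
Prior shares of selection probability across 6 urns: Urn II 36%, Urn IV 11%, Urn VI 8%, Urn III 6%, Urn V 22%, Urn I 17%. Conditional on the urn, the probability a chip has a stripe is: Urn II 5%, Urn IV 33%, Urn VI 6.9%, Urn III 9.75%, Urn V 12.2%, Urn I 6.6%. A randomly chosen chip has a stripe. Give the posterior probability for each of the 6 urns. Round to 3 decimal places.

Prior × likelihood for each hypothesis:
  Urn II: 0.36 × 0.05 = 0.018
  Urn IV: 0.11 × 0.33 = 0.0363
  Urn VI: 0.08 × 0.069 = 0.00552
  Urn III: 0.06 × 0.0975 = 0.00585
  Urn V: 0.22 × 0.122 = 0.02684
  Urn I: 0.17 × 0.066 = 0.01122
Normalizing constant = 0.10373.
P(Urn II | striped) = 0.018/0.10373 ≈ 0.174
P(Urn IV | striped) = 0.0363/0.10373 ≈ 0.350
P(Urn VI | striped) = 0.00552/0.10373 ≈ 0.053
P(Urn III | striped) = 0.00585/0.10373 ≈ 0.056
P(Urn V | striped) = 0.02684/0.10373 ≈ 0.259
P(Urn I | striped) = 0.01122/0.10373 ≈ 0.108

Urn II 0.174, Urn IV 0.350, Urn VI 0.053, Urn III 0.056, Urn V 0.259, Urn I 0.108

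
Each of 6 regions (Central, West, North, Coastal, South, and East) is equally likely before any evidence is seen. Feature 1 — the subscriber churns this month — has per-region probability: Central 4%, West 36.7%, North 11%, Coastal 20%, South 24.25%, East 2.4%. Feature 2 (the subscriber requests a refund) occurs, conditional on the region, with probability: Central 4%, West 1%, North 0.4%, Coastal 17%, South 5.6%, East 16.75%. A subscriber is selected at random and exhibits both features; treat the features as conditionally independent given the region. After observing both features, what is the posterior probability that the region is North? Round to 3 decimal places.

With a uniform prior (1/6 each), posterior ∝ likelihood:
  Central: 0.04 × 0.04 = 0.0016
  West: 0.367 × 0.01 = 0.00367
  North: 0.11 × 0.004 = 0.00044
  Coastal: 0.2 × 0.17 = 0.034
  South: 0.2425 × 0.056 = 0.01358
  East: 0.024 × 0.1675 = 0.00402
Normalizing constant = 0.05731.
P(North | evidence) = 0.00044 / 0.05731 ≈ 0.008.

0.008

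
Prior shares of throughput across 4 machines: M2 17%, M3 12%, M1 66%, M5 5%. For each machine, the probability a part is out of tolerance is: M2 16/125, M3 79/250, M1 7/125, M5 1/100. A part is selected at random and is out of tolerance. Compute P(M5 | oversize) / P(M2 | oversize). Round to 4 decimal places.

0.0230

Compute prior × likelihood for every hypothesis:
  M2: 0.17 × 0.128 = 0.02176
  M3: 0.12 × 0.316 = 0.03792
  M1: 0.66 × 0.056 = 0.03696
  M5: 0.05 × 0.01 = 0.0005
Sum = 0.09714.
The ratio is 0.0005 / 0.02176 (the normalizer cancels) = 0.0230.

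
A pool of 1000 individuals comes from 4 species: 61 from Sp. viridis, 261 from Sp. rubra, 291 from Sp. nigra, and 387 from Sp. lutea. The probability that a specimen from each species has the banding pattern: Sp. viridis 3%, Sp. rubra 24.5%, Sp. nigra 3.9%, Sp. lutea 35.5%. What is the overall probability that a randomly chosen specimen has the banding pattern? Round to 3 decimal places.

0.215

Unnormalized posteriors (prior × likelihood):
  Sp. viridis: 0.061 × 0.03 = 0.00183
  Sp. rubra: 0.261 × 0.245 = 0.063945
  Sp. nigra: 0.291 × 0.039 = 0.011349
  Sp. lutea: 0.387 × 0.355 = 0.137385
P(banded) = 0.00183 + 0.063945 + 0.011349 + 0.137385 = 0.214509 → 0.215.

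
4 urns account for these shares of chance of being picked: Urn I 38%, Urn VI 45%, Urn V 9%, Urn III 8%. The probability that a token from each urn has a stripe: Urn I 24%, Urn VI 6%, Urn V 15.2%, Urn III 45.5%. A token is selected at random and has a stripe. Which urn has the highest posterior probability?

Prior × likelihood for each hypothesis:
  Urn I: 0.38 × 0.24 = 0.0912
  Urn VI: 0.45 × 0.06 = 0.027
  Urn V: 0.09 × 0.152 = 0.01368
  Urn III: 0.08 × 0.455 = 0.0364
Sum = 0.16828.
Largest term belongs to Urn I, so Urn I is most probable.

Urn I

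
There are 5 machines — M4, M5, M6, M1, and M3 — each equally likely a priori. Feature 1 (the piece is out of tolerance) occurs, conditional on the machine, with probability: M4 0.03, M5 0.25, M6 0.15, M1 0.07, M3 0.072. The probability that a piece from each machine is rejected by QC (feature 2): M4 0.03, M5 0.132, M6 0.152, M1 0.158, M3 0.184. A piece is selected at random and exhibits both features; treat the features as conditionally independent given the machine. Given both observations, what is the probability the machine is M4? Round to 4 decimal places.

0.0111

Since the prior is uniform, the posterior is proportional to the likelihood:
  M4: 0.03 × 0.03 = 0.0009
  M5: 0.25 × 0.132 = 0.033
  M6: 0.15 × 0.152 = 0.0228
  M1: 0.07 × 0.158 = 0.01106
  M3: 0.072 × 0.184 = 0.013248
Sum = 0.081008.
P(M4 | evidence) = 0.0009 / 0.081008 ≈ 0.0111.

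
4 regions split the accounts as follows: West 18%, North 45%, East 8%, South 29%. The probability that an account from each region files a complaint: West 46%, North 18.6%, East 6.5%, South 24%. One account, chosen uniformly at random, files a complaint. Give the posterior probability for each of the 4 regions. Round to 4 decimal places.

West 0.3431, North 0.3469, East 0.0215, South 0.2884

Unnormalized posteriors (prior × likelihood):
  West: 0.18 × 0.46 = 0.0828
  North: 0.45 × 0.186 = 0.0837
  East: 0.08 × 0.065 = 0.0052
  South: 0.29 × 0.24 = 0.0696
Normalizing constant = 0.2413.
P(West | complaint) = 0.0828/0.2413 ≈ 0.3431
P(North | complaint) = 0.0837/0.2413 ≈ 0.3469
P(East | complaint) = 0.0052/0.2413 ≈ 0.0215
P(South | complaint) = 0.0696/0.2413 ≈ 0.2884
(Check: 0.3431+0.3469+0.0215+0.2884 = 0.9999.)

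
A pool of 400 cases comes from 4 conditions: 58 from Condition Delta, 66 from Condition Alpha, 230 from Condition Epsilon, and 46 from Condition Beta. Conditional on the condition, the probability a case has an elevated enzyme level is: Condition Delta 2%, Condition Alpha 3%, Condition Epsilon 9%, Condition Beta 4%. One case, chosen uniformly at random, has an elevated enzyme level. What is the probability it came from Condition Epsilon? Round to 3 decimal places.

0.806

By Bayes' rule, posterior ∝ prior × likelihood:
  Condition Delta: 0.145 × 0.02 = 0.0029
  Condition Alpha: 0.165 × 0.03 = 0.00495
  Condition Epsilon: 0.575 × 0.09 = 0.05175
  Condition Beta: 0.115 × 0.04 = 0.0046
Total = 0.0642.
P(Condition Epsilon | evidence) = 0.05175 / 0.0642 ≈ 0.806.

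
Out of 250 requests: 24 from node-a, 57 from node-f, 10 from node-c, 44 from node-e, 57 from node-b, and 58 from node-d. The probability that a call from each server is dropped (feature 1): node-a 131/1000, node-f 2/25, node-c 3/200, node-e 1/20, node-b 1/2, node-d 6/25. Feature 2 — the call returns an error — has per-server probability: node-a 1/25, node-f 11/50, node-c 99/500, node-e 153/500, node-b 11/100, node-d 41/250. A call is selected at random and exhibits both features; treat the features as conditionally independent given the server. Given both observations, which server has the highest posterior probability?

node-b

Compute prior × likelihood for every hypothesis:
  node-a: 0.096 × 0.131 × 0.04 = 0.00050304
  node-f: 0.228 × 0.08 × 0.22 = 0.0040128
  node-c: 0.04 × 0.015 × 0.198 = 0.0001188
  node-e: 0.176 × 0.05 × 0.306 = 0.0026928
  node-b: 0.228 × 0.5 × 0.11 = 0.01254
  node-d: 0.232 × 0.24 × 0.164 = 0.00913152
Normalizing constant = 0.02899896.
Largest term belongs to node-b, so node-b is most probable.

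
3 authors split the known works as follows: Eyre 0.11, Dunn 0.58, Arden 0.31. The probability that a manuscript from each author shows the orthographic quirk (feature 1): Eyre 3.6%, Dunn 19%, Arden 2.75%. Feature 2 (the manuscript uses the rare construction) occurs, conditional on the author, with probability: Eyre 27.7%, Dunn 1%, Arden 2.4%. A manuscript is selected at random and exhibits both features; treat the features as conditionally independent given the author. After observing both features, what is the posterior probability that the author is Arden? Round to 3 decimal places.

0.085

By Bayes' rule, posterior ∝ prior × likelihood:
  Eyre: 0.11 × 0.036 × 0.277 = 0.00109692
  Dunn: 0.58 × 0.19 × 0.01 = 0.001102
  Arden: 0.31 × 0.0275 × 0.024 = 0.0002046
Sum = 0.00240352.
P(Arden | evidence) = 0.0002046 / 0.00240352 ≈ 0.085.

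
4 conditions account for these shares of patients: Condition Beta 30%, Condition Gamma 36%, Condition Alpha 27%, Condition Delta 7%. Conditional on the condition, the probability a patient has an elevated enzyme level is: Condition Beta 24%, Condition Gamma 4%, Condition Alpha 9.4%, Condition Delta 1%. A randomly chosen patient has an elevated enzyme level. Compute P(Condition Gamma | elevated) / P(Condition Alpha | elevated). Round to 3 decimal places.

Unnormalized posteriors (prior × likelihood):
  Condition Beta: 0.3 × 0.24 = 0.072
  Condition Gamma: 0.36 × 0.04 = 0.0144
  Condition Alpha: 0.27 × 0.094 = 0.02538
  Condition Delta: 0.07 × 0.01 = 0.0007
Normalizing constant = 0.11248.
The ratio is 0.0144 / 0.02538 (the normalizer cancels) = 0.567.

0.567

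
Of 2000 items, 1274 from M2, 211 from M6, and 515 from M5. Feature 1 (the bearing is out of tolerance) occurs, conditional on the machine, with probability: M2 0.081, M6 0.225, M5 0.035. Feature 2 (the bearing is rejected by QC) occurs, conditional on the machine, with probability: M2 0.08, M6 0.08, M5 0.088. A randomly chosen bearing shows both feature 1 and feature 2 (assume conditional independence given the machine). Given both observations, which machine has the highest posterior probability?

Prior × likelihood for each hypothesis:
  M2: 0.637 × 0.081 × 0.08 = 0.00412776
  M6: 0.1055 × 0.225 × 0.08 = 0.001899
  M5: 0.2575 × 0.035 × 0.088 = 0.0007931
Total = 0.00681986.
Largest term belongs to M2, so M2 is most probable.

M2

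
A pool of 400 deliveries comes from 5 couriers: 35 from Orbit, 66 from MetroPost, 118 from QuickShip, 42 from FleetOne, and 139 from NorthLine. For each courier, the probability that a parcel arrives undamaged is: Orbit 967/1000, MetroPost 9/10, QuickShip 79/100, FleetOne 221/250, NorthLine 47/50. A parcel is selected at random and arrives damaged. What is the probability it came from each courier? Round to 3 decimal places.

Orbit 0.025, MetroPost 0.144, QuickShip 0.542, FleetOne 0.106, NorthLine 0.182

Taking complements, P(damaged | each) = Orbit 0.033, MetroPost 0.1, QuickShip 0.21, FleetOne 0.116, NorthLine 0.06.
Compute prior × likelihood for every hypothesis:
  Orbit: 0.0875 × 0.033 = 0.0028875
  MetroPost: 0.165 × 0.1 = 0.0165
  QuickShip: 0.295 × 0.21 = 0.06195
  FleetOne: 0.105 × 0.116 = 0.01218
  NorthLine: 0.3475 × 0.06 = 0.02085
Sum = 0.1143675.
P(Orbit | damaged) = 0.0028875/0.1143675 ≈ 0.025
P(MetroPost | damaged) = 0.0165/0.1143675 ≈ 0.144
P(QuickShip | damaged) = 0.06195/0.1143675 ≈ 0.542
P(FleetOne | damaged) = 0.01218/0.1143675 ≈ 0.106
P(NorthLine | damaged) = 0.02085/0.1143675 ≈ 0.182
(Check: 0.025+0.144+0.542+0.106+0.182 = 0.999.)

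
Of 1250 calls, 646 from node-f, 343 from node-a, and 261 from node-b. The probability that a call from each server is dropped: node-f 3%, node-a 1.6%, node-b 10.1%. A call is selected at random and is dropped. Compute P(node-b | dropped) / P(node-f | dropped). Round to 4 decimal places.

By Bayes' rule, posterior ∝ prior × likelihood:
  node-f: 0.5168 × 0.03 = 0.015504
  node-a: 0.2744 × 0.016 = 0.0043904
  node-b: 0.2088 × 0.101 = 0.0210888
Sum = 0.0409832.
The ratio is 0.0210888 / 0.015504 (the normalizer cancels) = 1.3602.

1.3602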